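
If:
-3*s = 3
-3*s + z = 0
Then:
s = -1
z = -3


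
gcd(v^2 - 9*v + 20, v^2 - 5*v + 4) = v - 4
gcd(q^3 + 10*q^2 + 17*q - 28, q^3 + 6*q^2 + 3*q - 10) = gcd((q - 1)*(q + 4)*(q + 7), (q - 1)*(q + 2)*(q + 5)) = q - 1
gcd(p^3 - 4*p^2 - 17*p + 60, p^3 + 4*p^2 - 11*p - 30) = p - 3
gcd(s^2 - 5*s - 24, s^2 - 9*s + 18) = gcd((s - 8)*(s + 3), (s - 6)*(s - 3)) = 1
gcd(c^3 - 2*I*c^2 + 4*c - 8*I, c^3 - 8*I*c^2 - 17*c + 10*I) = c - 2*I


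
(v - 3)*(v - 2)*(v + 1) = v^3 - 4*v^2 + v + 6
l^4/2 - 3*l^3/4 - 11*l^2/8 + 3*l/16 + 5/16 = (l/2 + 1/4)*(l - 5/2)*(l - 1/2)*(l + 1)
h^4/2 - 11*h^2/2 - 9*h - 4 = (h/2 + 1)*(h - 4)*(h + 1)^2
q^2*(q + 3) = q^3 + 3*q^2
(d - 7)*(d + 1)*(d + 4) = d^3 - 2*d^2 - 31*d - 28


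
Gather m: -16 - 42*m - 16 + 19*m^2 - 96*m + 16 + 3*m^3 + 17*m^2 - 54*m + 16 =3*m^3 + 36*m^2 - 192*m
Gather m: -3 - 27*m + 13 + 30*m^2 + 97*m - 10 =30*m^2 + 70*m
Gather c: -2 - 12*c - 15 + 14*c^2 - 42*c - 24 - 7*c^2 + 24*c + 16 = 7*c^2 - 30*c - 25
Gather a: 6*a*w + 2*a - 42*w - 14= a*(6*w + 2) - 42*w - 14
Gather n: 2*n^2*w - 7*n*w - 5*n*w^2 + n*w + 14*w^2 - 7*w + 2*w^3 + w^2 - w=2*n^2*w + n*(-5*w^2 - 6*w) + 2*w^3 + 15*w^2 - 8*w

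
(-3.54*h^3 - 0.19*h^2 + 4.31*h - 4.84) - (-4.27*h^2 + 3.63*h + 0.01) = -3.54*h^3 + 4.08*h^2 + 0.68*h - 4.85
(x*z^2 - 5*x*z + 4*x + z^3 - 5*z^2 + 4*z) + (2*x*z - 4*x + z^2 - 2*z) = x*z^2 - 3*x*z + z^3 - 4*z^2 + 2*z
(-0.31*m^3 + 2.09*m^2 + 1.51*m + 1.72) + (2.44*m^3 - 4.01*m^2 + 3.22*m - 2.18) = 2.13*m^3 - 1.92*m^2 + 4.73*m - 0.46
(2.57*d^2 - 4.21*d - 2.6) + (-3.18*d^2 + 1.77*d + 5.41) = -0.61*d^2 - 2.44*d + 2.81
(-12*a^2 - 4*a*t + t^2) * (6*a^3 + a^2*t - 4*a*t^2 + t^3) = -72*a^5 - 36*a^4*t + 50*a^3*t^2 + 5*a^2*t^3 - 8*a*t^4 + t^5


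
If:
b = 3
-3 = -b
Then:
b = 3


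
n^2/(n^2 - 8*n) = n/(n - 8)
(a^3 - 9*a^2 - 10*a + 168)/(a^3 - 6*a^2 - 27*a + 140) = (a^2 - 2*a - 24)/(a^2 + a - 20)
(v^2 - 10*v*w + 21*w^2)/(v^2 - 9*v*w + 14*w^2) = (v - 3*w)/(v - 2*w)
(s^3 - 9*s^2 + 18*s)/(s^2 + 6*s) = (s^2 - 9*s + 18)/(s + 6)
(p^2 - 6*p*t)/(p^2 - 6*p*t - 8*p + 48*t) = p/(p - 8)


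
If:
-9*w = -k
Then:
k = 9*w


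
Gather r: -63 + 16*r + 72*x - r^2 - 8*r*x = -r^2 + r*(16 - 8*x) + 72*x - 63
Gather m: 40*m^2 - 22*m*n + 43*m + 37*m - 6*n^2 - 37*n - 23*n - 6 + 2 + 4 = 40*m^2 + m*(80 - 22*n) - 6*n^2 - 60*n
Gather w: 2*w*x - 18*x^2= 2*w*x - 18*x^2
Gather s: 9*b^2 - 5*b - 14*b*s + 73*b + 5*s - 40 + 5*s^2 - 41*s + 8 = 9*b^2 + 68*b + 5*s^2 + s*(-14*b - 36) - 32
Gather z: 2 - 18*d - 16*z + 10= -18*d - 16*z + 12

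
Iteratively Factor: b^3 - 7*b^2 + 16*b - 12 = (b - 2)*(b^2 - 5*b + 6) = (b - 2)^2*(b - 3)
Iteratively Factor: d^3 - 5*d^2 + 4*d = (d)*(d^2 - 5*d + 4) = d*(d - 4)*(d - 1)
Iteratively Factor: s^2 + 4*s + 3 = (s + 1)*(s + 3)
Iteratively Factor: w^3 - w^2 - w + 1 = (w + 1)*(w^2 - 2*w + 1) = (w - 1)*(w + 1)*(w - 1)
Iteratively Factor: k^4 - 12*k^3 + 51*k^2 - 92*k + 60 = (k - 2)*(k^3 - 10*k^2 + 31*k - 30) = (k - 2)^2*(k^2 - 8*k + 15) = (k - 3)*(k - 2)^2*(k - 5)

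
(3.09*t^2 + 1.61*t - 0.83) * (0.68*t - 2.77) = 2.1012*t^3 - 7.4645*t^2 - 5.0241*t + 2.2991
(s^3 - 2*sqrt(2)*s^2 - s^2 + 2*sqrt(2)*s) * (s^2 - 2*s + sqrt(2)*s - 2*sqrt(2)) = s^5 - 3*s^4 - sqrt(2)*s^4 - 2*s^3 + 3*sqrt(2)*s^3 - 2*sqrt(2)*s^2 + 12*s^2 - 8*s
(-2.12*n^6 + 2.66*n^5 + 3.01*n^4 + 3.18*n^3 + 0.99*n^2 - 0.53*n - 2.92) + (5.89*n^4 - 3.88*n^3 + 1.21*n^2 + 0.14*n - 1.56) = -2.12*n^6 + 2.66*n^5 + 8.9*n^4 - 0.7*n^3 + 2.2*n^2 - 0.39*n - 4.48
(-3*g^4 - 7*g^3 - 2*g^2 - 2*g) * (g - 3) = -3*g^5 + 2*g^4 + 19*g^3 + 4*g^2 + 6*g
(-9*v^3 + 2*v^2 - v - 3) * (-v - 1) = 9*v^4 + 7*v^3 - v^2 + 4*v + 3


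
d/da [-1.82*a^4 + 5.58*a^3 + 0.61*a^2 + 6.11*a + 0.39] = -7.28*a^3 + 16.74*a^2 + 1.22*a + 6.11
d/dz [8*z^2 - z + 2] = 16*z - 1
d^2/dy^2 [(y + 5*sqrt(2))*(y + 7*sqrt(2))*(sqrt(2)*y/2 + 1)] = 3*sqrt(2)*y + 26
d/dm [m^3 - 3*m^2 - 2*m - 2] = 3*m^2 - 6*m - 2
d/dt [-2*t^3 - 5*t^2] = 2*t*(-3*t - 5)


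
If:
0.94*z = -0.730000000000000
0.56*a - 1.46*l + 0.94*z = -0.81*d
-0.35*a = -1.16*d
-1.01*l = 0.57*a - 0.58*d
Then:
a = 0.53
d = 0.16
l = -0.21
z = -0.78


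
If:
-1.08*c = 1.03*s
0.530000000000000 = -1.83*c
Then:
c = -0.29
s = 0.30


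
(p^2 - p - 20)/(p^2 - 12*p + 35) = (p + 4)/(p - 7)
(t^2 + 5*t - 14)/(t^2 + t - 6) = (t + 7)/(t + 3)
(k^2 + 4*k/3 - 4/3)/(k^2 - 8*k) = (3*k^2 + 4*k - 4)/(3*k*(k - 8))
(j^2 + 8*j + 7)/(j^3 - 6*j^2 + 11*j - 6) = (j^2 + 8*j + 7)/(j^3 - 6*j^2 + 11*j - 6)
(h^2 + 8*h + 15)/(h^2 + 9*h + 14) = (h^2 + 8*h + 15)/(h^2 + 9*h + 14)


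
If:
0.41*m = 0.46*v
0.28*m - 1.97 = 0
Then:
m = 7.04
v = 6.27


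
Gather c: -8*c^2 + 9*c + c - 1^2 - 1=-8*c^2 + 10*c - 2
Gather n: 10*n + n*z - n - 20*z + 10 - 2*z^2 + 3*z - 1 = n*(z + 9) - 2*z^2 - 17*z + 9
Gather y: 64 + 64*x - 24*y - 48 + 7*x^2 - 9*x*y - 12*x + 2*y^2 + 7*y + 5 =7*x^2 + 52*x + 2*y^2 + y*(-9*x - 17) + 21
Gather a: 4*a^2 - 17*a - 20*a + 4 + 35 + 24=4*a^2 - 37*a + 63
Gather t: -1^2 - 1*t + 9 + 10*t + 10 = 9*t + 18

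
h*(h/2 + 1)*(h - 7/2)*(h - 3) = h^4/2 - 9*h^3/4 - 5*h^2/4 + 21*h/2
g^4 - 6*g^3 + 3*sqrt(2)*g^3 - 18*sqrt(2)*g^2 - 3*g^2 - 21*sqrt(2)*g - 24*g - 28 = (g - 7)*(g + 1)*(g + sqrt(2))*(g + 2*sqrt(2))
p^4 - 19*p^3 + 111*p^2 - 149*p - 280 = (p - 8)*(p - 7)*(p - 5)*(p + 1)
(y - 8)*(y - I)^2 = y^3 - 8*y^2 - 2*I*y^2 - y + 16*I*y + 8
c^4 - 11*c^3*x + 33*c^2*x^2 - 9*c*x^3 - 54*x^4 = (c - 6*x)*(c - 3*x)^2*(c + x)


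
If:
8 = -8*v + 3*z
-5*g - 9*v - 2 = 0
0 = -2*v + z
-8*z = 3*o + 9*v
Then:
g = 34/5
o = 100/3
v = -4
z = -8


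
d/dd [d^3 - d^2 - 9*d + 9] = 3*d^2 - 2*d - 9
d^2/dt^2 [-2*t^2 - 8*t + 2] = -4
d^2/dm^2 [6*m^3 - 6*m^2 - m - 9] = 36*m - 12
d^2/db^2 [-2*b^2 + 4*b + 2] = -4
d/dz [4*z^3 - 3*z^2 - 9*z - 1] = 12*z^2 - 6*z - 9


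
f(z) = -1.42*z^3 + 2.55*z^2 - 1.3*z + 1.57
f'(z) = -4.26*z^2 + 5.1*z - 1.3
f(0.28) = 1.37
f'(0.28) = -0.21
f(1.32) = 1.03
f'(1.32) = -1.99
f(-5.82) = 375.45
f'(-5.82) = -175.28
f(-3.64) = 108.57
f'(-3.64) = -76.31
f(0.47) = 1.37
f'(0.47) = 0.16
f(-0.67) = 4.01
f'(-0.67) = -6.63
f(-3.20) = 78.37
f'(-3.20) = -61.24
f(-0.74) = 4.50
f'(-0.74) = -7.41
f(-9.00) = 1255.00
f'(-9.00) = -392.26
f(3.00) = -17.72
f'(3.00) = -24.34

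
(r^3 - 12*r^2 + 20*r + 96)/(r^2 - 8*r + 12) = (r^2 - 6*r - 16)/(r - 2)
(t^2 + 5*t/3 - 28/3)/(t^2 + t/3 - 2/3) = (3*t^2 + 5*t - 28)/(3*t^2 + t - 2)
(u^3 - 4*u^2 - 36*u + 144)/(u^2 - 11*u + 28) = (u^2 - 36)/(u - 7)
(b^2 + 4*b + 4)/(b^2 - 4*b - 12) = (b + 2)/(b - 6)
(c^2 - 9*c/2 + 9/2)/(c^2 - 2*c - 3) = (c - 3/2)/(c + 1)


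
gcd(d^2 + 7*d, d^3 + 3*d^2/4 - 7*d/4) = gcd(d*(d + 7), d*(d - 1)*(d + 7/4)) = d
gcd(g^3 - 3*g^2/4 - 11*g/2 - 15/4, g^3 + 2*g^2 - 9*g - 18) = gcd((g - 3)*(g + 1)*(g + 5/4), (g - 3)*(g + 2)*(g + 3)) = g - 3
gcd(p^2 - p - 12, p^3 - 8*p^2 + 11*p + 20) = p - 4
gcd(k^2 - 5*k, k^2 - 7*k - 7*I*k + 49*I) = 1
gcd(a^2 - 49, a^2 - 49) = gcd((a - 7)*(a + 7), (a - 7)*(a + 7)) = a^2 - 49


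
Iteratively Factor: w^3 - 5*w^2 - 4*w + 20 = (w - 5)*(w^2 - 4) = (w - 5)*(w + 2)*(w - 2)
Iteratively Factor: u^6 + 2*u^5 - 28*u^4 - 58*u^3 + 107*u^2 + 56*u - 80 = (u - 1)*(u^5 + 3*u^4 - 25*u^3 - 83*u^2 + 24*u + 80) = (u - 1)*(u + 1)*(u^4 + 2*u^3 - 27*u^2 - 56*u + 80) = (u - 1)^2*(u + 1)*(u^3 + 3*u^2 - 24*u - 80) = (u - 5)*(u - 1)^2*(u + 1)*(u^2 + 8*u + 16) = (u - 5)*(u - 1)^2*(u + 1)*(u + 4)*(u + 4)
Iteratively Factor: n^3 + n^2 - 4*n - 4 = (n - 2)*(n^2 + 3*n + 2) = (n - 2)*(n + 1)*(n + 2)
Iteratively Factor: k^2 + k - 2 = (k + 2)*(k - 1)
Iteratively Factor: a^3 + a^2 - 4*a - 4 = (a + 2)*(a^2 - a - 2) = (a - 2)*(a + 2)*(a + 1)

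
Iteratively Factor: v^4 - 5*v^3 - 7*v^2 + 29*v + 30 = (v + 2)*(v^3 - 7*v^2 + 7*v + 15) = (v + 1)*(v + 2)*(v^2 - 8*v + 15) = (v - 3)*(v + 1)*(v + 2)*(v - 5)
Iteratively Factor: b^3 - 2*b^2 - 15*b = (b + 3)*(b^2 - 5*b) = b*(b + 3)*(b - 5)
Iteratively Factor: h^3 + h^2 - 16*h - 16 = (h - 4)*(h^2 + 5*h + 4) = (h - 4)*(h + 4)*(h + 1)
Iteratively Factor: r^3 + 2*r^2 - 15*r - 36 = (r - 4)*(r^2 + 6*r + 9) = (r - 4)*(r + 3)*(r + 3)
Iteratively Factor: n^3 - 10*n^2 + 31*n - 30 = (n - 2)*(n^2 - 8*n + 15) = (n - 3)*(n - 2)*(n - 5)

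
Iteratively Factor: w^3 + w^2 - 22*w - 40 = (w - 5)*(w^2 + 6*w + 8) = (w - 5)*(w + 4)*(w + 2)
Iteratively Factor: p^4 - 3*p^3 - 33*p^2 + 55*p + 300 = (p - 5)*(p^3 + 2*p^2 - 23*p - 60) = (p - 5)*(p + 4)*(p^2 - 2*p - 15) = (p - 5)*(p + 3)*(p + 4)*(p - 5)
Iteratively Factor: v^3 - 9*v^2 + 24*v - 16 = (v - 4)*(v^2 - 5*v + 4) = (v - 4)*(v - 1)*(v - 4)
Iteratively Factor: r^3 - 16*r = (r - 4)*(r^2 + 4*r) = r*(r - 4)*(r + 4)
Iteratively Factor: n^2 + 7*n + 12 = (n + 3)*(n + 4)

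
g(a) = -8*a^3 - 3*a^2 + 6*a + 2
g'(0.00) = 6.00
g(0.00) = 2.00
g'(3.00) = -228.00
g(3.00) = -223.00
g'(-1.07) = -15.06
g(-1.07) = 1.95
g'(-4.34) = -420.01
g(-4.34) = 573.43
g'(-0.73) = -2.41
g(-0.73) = -0.87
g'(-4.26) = -403.98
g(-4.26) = 540.47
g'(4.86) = -590.03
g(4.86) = -958.03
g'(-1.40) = -32.64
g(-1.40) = 9.67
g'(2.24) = -127.86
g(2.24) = -89.53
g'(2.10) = -112.44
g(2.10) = -72.72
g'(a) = -24*a^2 - 6*a + 6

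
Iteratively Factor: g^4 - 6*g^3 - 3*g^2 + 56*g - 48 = (g - 4)*(g^3 - 2*g^2 - 11*g + 12) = (g - 4)*(g - 1)*(g^2 - g - 12) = (g - 4)^2*(g - 1)*(g + 3)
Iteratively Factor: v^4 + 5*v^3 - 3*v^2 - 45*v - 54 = (v - 3)*(v^3 + 8*v^2 + 21*v + 18) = (v - 3)*(v + 3)*(v^2 + 5*v + 6) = (v - 3)*(v + 3)^2*(v + 2)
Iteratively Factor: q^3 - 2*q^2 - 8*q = (q - 4)*(q^2 + 2*q) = (q - 4)*(q + 2)*(q)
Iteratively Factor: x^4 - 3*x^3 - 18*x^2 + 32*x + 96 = (x - 4)*(x^3 + x^2 - 14*x - 24) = (x - 4)*(x + 2)*(x^2 - x - 12) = (x - 4)^2*(x + 2)*(x + 3)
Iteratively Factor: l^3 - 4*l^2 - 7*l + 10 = (l - 1)*(l^2 - 3*l - 10) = (l - 1)*(l + 2)*(l - 5)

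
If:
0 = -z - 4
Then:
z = -4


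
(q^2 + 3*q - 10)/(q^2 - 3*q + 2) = (q + 5)/(q - 1)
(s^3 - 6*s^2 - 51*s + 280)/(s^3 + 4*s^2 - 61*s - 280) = (s - 5)/(s + 5)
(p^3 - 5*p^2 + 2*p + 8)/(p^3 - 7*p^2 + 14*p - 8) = (p + 1)/(p - 1)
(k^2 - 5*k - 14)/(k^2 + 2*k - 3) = (k^2 - 5*k - 14)/(k^2 + 2*k - 3)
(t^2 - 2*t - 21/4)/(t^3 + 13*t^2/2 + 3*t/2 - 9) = (t - 7/2)/(t^2 + 5*t - 6)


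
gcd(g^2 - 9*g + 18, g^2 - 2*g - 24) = g - 6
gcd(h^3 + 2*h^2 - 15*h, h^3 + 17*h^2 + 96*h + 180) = h + 5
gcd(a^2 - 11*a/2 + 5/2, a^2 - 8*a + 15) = a - 5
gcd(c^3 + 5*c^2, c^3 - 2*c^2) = c^2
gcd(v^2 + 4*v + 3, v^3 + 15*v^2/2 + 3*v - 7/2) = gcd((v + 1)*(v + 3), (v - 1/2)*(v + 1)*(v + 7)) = v + 1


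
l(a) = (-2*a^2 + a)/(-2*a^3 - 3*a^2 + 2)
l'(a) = (1 - 4*a)/(-2*a^3 - 3*a^2 + 2) + (-2*a^2 + a)*(6*a^2 + 6*a)/(-2*a^3 - 3*a^2 + 2)^2 = (-6*a^2*(a + 1)*(2*a - 1) + (4*a - 1)*(2*a^3 + 3*a^2 - 2))/(2*a^3 + 3*a^2 - 2)^2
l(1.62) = 0.25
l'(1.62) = -0.07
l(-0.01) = -0.01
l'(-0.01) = 0.52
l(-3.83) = -0.47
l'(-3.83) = -0.20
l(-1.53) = -2.90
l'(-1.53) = -3.27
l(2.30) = 0.22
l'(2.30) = -0.04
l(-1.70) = -2.37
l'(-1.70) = -2.89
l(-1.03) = -3.14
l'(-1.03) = 4.52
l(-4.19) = -0.41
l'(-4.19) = -0.15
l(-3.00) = -0.72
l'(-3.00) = -0.45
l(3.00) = 0.19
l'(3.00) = -0.03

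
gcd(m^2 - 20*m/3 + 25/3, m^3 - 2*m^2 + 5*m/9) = m - 5/3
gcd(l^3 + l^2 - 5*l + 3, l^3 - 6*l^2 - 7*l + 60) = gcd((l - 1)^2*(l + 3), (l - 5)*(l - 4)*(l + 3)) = l + 3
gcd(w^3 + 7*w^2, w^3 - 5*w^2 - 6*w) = w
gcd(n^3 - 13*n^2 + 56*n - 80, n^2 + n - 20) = n - 4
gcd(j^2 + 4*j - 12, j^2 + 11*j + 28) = 1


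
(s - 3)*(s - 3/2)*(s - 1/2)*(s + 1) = s^4 - 4*s^3 + 7*s^2/4 + 9*s/2 - 9/4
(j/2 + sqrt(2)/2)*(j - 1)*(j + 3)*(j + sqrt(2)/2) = j^4/2 + j^3 + 3*sqrt(2)*j^3/4 - j^2 + 3*sqrt(2)*j^2/2 - 9*sqrt(2)*j/4 + j - 3/2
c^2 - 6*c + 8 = (c - 4)*(c - 2)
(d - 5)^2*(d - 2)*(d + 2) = d^4 - 10*d^3 + 21*d^2 + 40*d - 100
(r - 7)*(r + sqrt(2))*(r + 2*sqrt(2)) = r^3 - 7*r^2 + 3*sqrt(2)*r^2 - 21*sqrt(2)*r + 4*r - 28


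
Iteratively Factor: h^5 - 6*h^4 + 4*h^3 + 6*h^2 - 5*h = (h)*(h^4 - 6*h^3 + 4*h^2 + 6*h - 5) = h*(h - 5)*(h^3 - h^2 - h + 1) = h*(h - 5)*(h + 1)*(h^2 - 2*h + 1) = h*(h - 5)*(h - 1)*(h + 1)*(h - 1)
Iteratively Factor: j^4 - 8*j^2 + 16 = (j + 2)*(j^3 - 2*j^2 - 4*j + 8) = (j + 2)^2*(j^2 - 4*j + 4) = (j - 2)*(j + 2)^2*(j - 2)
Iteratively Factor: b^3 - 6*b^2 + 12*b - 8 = (b - 2)*(b^2 - 4*b + 4) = (b - 2)^2*(b - 2)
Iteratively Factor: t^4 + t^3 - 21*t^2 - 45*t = (t - 5)*(t^3 + 6*t^2 + 9*t) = t*(t - 5)*(t^2 + 6*t + 9) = t*(t - 5)*(t + 3)*(t + 3)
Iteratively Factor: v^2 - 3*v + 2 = (v - 1)*(v - 2)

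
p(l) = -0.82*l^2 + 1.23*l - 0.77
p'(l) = 1.23 - 1.64*l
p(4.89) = -14.36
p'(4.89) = -6.79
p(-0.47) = -1.53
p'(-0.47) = 2.00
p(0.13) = -0.62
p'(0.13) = 1.02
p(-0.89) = -2.51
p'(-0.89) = 2.69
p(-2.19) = -7.40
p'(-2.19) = 4.82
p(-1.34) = -3.89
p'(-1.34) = 3.43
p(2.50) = -2.82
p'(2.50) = -2.87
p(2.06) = -1.72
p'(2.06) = -2.15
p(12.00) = -104.09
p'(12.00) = -18.45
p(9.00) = -56.12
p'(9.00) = -13.53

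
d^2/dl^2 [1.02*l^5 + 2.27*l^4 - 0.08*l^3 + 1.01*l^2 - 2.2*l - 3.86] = 20.4*l^3 + 27.24*l^2 - 0.48*l + 2.02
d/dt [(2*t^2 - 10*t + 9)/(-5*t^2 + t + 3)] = 3*(-16*t^2 + 34*t - 13)/(25*t^4 - 10*t^3 - 29*t^2 + 6*t + 9)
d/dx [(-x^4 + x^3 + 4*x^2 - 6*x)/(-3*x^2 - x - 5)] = (6*x^5 + 18*x^3 - 37*x^2 - 40*x + 30)/(9*x^4 + 6*x^3 + 31*x^2 + 10*x + 25)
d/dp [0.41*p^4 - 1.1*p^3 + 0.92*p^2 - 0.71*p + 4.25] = 1.64*p^3 - 3.3*p^2 + 1.84*p - 0.71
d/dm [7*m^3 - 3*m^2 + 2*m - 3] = 21*m^2 - 6*m + 2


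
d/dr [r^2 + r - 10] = 2*r + 1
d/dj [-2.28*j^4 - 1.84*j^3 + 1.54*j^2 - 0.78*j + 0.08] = -9.12*j^3 - 5.52*j^2 + 3.08*j - 0.78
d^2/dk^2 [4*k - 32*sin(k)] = 32*sin(k)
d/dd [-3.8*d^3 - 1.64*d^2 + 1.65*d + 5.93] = -11.4*d^2 - 3.28*d + 1.65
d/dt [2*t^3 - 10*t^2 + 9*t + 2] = 6*t^2 - 20*t + 9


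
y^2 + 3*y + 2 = (y + 1)*(y + 2)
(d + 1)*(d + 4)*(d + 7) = d^3 + 12*d^2 + 39*d + 28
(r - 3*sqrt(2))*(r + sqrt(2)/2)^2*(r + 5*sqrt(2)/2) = r^4 + sqrt(2)*r^3/2 - 31*r^2/2 - 61*sqrt(2)*r/4 - 15/2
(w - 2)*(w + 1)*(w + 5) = w^3 + 4*w^2 - 7*w - 10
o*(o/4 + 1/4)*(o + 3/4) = o^3/4 + 7*o^2/16 + 3*o/16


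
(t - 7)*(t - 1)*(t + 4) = t^3 - 4*t^2 - 25*t + 28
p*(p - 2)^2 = p^3 - 4*p^2 + 4*p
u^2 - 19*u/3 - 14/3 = (u - 7)*(u + 2/3)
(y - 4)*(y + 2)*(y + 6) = y^3 + 4*y^2 - 20*y - 48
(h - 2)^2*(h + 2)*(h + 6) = h^4 + 4*h^3 - 16*h^2 - 16*h + 48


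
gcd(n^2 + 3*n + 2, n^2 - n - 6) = n + 2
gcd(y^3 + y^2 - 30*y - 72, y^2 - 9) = y + 3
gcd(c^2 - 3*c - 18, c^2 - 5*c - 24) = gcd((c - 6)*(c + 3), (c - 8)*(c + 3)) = c + 3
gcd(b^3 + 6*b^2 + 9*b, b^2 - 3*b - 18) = b + 3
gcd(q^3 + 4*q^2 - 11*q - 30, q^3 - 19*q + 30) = q^2 + 2*q - 15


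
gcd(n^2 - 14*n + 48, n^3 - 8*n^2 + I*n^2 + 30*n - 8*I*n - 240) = n - 8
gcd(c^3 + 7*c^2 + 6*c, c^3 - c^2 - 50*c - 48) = c^2 + 7*c + 6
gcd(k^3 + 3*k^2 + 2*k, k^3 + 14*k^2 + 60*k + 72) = k + 2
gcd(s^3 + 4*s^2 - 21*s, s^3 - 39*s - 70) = 1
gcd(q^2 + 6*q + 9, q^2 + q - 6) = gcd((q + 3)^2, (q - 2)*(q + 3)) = q + 3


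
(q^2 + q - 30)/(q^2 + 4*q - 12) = (q - 5)/(q - 2)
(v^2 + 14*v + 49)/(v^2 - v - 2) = (v^2 + 14*v + 49)/(v^2 - v - 2)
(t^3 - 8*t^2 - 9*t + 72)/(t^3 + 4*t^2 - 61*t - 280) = (t^2 - 9)/(t^2 + 12*t + 35)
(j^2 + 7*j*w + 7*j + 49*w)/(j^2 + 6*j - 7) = (j + 7*w)/(j - 1)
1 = 1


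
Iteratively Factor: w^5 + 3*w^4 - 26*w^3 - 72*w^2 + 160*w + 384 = (w - 4)*(w^4 + 7*w^3 + 2*w^2 - 64*w - 96) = (w - 4)*(w - 3)*(w^3 + 10*w^2 + 32*w + 32) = (w - 4)*(w - 3)*(w + 2)*(w^2 + 8*w + 16) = (w - 4)*(w - 3)*(w + 2)*(w + 4)*(w + 4)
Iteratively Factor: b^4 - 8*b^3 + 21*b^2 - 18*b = (b)*(b^3 - 8*b^2 + 21*b - 18) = b*(b - 3)*(b^2 - 5*b + 6) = b*(b - 3)^2*(b - 2)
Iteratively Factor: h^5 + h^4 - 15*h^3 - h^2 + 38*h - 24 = (h - 1)*(h^4 + 2*h^3 - 13*h^2 - 14*h + 24) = (h - 1)*(h + 2)*(h^3 - 13*h + 12) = (h - 1)*(h + 2)*(h + 4)*(h^2 - 4*h + 3) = (h - 3)*(h - 1)*(h + 2)*(h + 4)*(h - 1)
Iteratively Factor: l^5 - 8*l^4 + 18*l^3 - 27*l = (l)*(l^4 - 8*l^3 + 18*l^2 - 27) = l*(l - 3)*(l^3 - 5*l^2 + 3*l + 9) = l*(l - 3)^2*(l^2 - 2*l - 3) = l*(l - 3)^3*(l + 1)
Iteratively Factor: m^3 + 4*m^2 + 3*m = (m + 3)*(m^2 + m) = m*(m + 3)*(m + 1)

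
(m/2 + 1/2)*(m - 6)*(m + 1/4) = m^3/2 - 19*m^2/8 - 29*m/8 - 3/4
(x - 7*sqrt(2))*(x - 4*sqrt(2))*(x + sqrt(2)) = x^3 - 10*sqrt(2)*x^2 + 34*x + 56*sqrt(2)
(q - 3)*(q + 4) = q^2 + q - 12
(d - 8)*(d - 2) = d^2 - 10*d + 16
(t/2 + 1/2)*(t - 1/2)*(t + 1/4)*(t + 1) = t^4/2 + 7*t^3/8 + 3*t^2/16 - t/4 - 1/16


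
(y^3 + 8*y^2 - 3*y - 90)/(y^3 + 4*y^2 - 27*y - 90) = (y^2 + 2*y - 15)/(y^2 - 2*y - 15)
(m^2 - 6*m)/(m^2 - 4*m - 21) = m*(6 - m)/(-m^2 + 4*m + 21)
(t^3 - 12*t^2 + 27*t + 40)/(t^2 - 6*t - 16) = (t^2 - 4*t - 5)/(t + 2)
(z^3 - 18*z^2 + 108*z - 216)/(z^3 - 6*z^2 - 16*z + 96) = (z^2 - 12*z + 36)/(z^2 - 16)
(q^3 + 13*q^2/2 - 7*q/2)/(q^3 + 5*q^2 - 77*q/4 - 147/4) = 2*q*(2*q - 1)/(4*q^2 - 8*q - 21)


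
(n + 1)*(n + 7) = n^2 + 8*n + 7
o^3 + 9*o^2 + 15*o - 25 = (o - 1)*(o + 5)^2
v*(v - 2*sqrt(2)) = v^2 - 2*sqrt(2)*v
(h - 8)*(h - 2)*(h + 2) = h^3 - 8*h^2 - 4*h + 32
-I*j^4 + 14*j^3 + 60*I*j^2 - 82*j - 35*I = (j + I)*(j + 5*I)*(j + 7*I)*(-I*j + 1)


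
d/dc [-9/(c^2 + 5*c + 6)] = 9*(2*c + 5)/(c^2 + 5*c + 6)^2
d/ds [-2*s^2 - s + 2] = -4*s - 1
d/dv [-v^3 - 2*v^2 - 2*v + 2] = -3*v^2 - 4*v - 2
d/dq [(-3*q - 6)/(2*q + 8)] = -3/(q^2 + 8*q + 16)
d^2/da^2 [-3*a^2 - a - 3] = -6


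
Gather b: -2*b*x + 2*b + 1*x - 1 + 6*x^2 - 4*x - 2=b*(2 - 2*x) + 6*x^2 - 3*x - 3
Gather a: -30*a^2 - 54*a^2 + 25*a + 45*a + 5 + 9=-84*a^2 + 70*a + 14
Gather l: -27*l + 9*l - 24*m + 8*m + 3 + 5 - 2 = -18*l - 16*m + 6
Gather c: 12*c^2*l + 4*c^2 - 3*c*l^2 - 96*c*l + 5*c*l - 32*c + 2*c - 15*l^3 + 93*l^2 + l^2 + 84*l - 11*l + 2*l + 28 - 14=c^2*(12*l + 4) + c*(-3*l^2 - 91*l - 30) - 15*l^3 + 94*l^2 + 75*l + 14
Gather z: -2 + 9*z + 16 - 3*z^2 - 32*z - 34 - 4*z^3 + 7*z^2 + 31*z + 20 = -4*z^3 + 4*z^2 + 8*z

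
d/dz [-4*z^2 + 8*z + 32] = 8 - 8*z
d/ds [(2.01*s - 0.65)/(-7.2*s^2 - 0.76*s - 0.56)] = (14.472*s^2 - 9.36*s - 1.6196)/(51.84*s^4 + 10.944*s^3 + 8.6416*s^2 + 0.8512*s + 0.3136)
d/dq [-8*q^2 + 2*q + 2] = 2 - 16*q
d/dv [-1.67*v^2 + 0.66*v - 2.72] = 0.66 - 3.34*v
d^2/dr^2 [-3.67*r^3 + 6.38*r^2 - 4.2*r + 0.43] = 12.76 - 22.02*r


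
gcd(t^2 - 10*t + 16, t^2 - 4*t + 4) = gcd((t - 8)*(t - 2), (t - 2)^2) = t - 2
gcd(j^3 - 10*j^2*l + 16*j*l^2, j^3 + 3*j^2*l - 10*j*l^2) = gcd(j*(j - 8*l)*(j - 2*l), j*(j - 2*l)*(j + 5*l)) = j^2 - 2*j*l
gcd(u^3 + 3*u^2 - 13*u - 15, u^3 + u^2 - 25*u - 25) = u^2 + 6*u + 5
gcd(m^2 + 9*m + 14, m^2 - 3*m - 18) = 1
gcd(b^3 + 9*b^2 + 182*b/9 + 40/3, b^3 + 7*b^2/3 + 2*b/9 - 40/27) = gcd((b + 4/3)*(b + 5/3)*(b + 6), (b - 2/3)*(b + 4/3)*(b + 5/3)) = b^2 + 3*b + 20/9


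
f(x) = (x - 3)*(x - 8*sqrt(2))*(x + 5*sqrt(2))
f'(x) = (x - 3)*(x - 8*sqrt(2)) + (x - 3)*(x + 5*sqrt(2)) + (x - 8*sqrt(2))*(x + 5*sqrt(2))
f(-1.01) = 299.53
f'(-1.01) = -49.58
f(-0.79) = 288.13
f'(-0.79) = -53.96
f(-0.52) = 272.88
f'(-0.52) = -58.93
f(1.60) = 117.92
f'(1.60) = -82.77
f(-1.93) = 335.67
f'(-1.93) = -28.14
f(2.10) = 76.05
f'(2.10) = -84.46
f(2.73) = 22.71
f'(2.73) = -84.46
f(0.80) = 182.06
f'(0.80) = -76.94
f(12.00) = 117.79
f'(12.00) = 190.90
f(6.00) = -208.37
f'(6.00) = -46.18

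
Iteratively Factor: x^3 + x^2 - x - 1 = (x + 1)*(x^2 - 1) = (x + 1)^2*(x - 1)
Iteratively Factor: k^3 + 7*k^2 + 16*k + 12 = (k + 3)*(k^2 + 4*k + 4) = (k + 2)*(k + 3)*(k + 2)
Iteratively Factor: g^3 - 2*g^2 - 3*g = (g - 3)*(g^2 + g) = (g - 3)*(g + 1)*(g)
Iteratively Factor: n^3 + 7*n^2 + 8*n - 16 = (n - 1)*(n^2 + 8*n + 16) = (n - 1)*(n + 4)*(n + 4)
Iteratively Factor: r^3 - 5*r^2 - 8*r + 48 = (r - 4)*(r^2 - r - 12) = (r - 4)^2*(r + 3)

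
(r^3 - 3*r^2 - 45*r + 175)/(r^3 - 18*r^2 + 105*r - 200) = (r + 7)/(r - 8)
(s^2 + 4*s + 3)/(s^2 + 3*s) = (s + 1)/s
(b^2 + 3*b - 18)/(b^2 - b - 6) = (b + 6)/(b + 2)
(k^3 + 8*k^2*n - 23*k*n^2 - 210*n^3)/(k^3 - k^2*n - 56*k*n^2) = (k^2 + k*n - 30*n^2)/(k*(k - 8*n))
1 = 1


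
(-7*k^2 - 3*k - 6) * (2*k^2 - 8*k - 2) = -14*k^4 + 50*k^3 + 26*k^2 + 54*k + 12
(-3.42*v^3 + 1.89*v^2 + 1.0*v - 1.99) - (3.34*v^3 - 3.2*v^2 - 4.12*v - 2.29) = -6.76*v^3 + 5.09*v^2 + 5.12*v + 0.3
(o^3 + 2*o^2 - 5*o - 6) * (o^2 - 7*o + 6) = o^5 - 5*o^4 - 13*o^3 + 41*o^2 + 12*o - 36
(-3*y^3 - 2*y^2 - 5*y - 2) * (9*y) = -27*y^4 - 18*y^3 - 45*y^2 - 18*y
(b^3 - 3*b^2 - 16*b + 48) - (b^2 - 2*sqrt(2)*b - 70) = b^3 - 4*b^2 - 16*b + 2*sqrt(2)*b + 118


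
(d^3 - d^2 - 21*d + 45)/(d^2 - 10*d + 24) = (d^3 - d^2 - 21*d + 45)/(d^2 - 10*d + 24)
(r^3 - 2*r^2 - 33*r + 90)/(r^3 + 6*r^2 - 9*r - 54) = (r - 5)/(r + 3)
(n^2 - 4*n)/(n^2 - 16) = n/(n + 4)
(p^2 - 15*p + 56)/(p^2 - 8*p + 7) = (p - 8)/(p - 1)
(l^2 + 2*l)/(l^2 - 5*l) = (l + 2)/(l - 5)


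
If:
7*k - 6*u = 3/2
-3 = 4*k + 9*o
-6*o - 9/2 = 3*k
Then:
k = -15/2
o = 3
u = -9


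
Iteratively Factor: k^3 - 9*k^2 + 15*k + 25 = (k + 1)*(k^2 - 10*k + 25) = (k - 5)*(k + 1)*(k - 5)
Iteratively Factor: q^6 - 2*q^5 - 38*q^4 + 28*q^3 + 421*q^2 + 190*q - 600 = (q - 1)*(q^5 - q^4 - 39*q^3 - 11*q^2 + 410*q + 600) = (q - 1)*(q + 2)*(q^4 - 3*q^3 - 33*q^2 + 55*q + 300) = (q - 1)*(q + 2)*(q + 3)*(q^3 - 6*q^2 - 15*q + 100) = (q - 5)*(q - 1)*(q + 2)*(q + 3)*(q^2 - q - 20) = (q - 5)^2*(q - 1)*(q + 2)*(q + 3)*(q + 4)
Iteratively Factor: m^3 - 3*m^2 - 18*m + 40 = (m - 2)*(m^2 - m - 20) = (m - 2)*(m + 4)*(m - 5)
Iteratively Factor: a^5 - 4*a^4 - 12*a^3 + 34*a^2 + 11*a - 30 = (a - 2)*(a^4 - 2*a^3 - 16*a^2 + 2*a + 15) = (a - 2)*(a - 1)*(a^3 - a^2 - 17*a - 15) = (a - 5)*(a - 2)*(a - 1)*(a^2 + 4*a + 3) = (a - 5)*(a - 2)*(a - 1)*(a + 3)*(a + 1)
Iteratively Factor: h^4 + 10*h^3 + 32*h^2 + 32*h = (h + 2)*(h^3 + 8*h^2 + 16*h) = (h + 2)*(h + 4)*(h^2 + 4*h) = h*(h + 2)*(h + 4)*(h + 4)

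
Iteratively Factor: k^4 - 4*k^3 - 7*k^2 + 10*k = (k + 2)*(k^3 - 6*k^2 + 5*k) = k*(k + 2)*(k^2 - 6*k + 5) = k*(k - 5)*(k + 2)*(k - 1)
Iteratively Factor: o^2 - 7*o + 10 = (o - 2)*(o - 5)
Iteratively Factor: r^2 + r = (r)*(r + 1)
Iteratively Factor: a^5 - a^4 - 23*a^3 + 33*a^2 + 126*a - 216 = (a + 3)*(a^4 - 4*a^3 - 11*a^2 + 66*a - 72) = (a - 3)*(a + 3)*(a^3 - a^2 - 14*a + 24) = (a - 3)*(a + 3)*(a + 4)*(a^2 - 5*a + 6) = (a - 3)^2*(a + 3)*(a + 4)*(a - 2)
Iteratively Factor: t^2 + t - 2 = (t - 1)*(t + 2)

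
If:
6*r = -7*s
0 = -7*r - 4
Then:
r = -4/7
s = 24/49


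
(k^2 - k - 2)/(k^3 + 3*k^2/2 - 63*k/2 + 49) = 2*(k + 1)/(2*k^2 + 7*k - 49)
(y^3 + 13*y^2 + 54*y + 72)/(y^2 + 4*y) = y + 9 + 18/y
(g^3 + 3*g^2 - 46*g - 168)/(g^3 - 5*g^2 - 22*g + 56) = (g + 6)/(g - 2)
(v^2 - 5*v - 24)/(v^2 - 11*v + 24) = (v + 3)/(v - 3)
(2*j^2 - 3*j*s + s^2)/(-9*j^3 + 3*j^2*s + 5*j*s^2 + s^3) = (-2*j + s)/(9*j^2 + 6*j*s + s^2)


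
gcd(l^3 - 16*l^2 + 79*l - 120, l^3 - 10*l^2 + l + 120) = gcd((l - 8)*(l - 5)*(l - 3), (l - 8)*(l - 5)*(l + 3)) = l^2 - 13*l + 40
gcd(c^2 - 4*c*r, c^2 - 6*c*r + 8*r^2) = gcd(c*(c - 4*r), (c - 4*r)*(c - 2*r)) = -c + 4*r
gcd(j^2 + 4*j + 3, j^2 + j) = j + 1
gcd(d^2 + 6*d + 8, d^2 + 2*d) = d + 2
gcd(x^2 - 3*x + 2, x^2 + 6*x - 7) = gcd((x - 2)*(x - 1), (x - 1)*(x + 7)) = x - 1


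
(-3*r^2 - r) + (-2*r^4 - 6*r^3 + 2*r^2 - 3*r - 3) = -2*r^4 - 6*r^3 - r^2 - 4*r - 3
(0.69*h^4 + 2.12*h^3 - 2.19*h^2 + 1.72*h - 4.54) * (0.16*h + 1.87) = 0.1104*h^5 + 1.6295*h^4 + 3.614*h^3 - 3.8201*h^2 + 2.49*h - 8.4898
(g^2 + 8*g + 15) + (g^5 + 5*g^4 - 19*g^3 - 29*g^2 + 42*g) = g^5 + 5*g^4 - 19*g^3 - 28*g^2 + 50*g + 15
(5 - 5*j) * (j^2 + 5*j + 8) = -5*j^3 - 20*j^2 - 15*j + 40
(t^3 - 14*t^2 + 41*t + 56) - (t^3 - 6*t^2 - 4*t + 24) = -8*t^2 + 45*t + 32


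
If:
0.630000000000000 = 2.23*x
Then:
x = 0.28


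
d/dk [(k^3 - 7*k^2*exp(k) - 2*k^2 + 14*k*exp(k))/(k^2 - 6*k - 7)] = (-2*k*(k - 3)*(k^2 - 7*k*exp(k) - 2*k + 14*exp(k)) + (-k^2 + 6*k + 7)*(7*k^2*exp(k) - 3*k^2 + 4*k - 14*exp(k)))/(-k^2 + 6*k + 7)^2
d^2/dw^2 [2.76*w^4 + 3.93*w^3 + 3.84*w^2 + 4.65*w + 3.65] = 33.12*w^2 + 23.58*w + 7.68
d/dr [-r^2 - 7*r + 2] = -2*r - 7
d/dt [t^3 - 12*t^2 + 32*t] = 3*t^2 - 24*t + 32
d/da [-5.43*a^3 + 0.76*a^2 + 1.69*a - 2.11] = -16.29*a^2 + 1.52*a + 1.69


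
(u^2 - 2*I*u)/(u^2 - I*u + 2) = u/(u + I)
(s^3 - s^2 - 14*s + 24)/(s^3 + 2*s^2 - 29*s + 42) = (s + 4)/(s + 7)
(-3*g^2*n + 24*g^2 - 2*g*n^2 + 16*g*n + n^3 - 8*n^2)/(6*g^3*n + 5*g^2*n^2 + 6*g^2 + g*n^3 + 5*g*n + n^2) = (-3*g^2*n + 24*g^2 - 2*g*n^2 + 16*g*n + n^3 - 8*n^2)/(6*g^3*n + 5*g^2*n^2 + 6*g^2 + g*n^3 + 5*g*n + n^2)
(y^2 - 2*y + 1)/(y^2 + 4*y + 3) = (y^2 - 2*y + 1)/(y^2 + 4*y + 3)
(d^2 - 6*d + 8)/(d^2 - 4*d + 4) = (d - 4)/(d - 2)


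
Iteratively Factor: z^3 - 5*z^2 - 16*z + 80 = (z - 4)*(z^2 - z - 20) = (z - 5)*(z - 4)*(z + 4)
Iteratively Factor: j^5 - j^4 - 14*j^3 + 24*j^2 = (j - 2)*(j^4 + j^3 - 12*j^2) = (j - 3)*(j - 2)*(j^3 + 4*j^2) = j*(j - 3)*(j - 2)*(j^2 + 4*j) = j*(j - 3)*(j - 2)*(j + 4)*(j)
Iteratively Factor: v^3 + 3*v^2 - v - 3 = (v + 3)*(v^2 - 1) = (v + 1)*(v + 3)*(v - 1)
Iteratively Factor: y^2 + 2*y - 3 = (y - 1)*(y + 3)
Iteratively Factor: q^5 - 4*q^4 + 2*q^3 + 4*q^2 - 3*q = (q + 1)*(q^4 - 5*q^3 + 7*q^2 - 3*q) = (q - 1)*(q + 1)*(q^3 - 4*q^2 + 3*q) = (q - 1)^2*(q + 1)*(q^2 - 3*q) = q*(q - 1)^2*(q + 1)*(q - 3)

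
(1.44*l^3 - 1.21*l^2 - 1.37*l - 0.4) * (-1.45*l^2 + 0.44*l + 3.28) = -2.088*l^5 + 2.3881*l^4 + 6.1773*l^3 - 3.9916*l^2 - 4.6696*l - 1.312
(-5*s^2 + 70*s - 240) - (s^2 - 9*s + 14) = -6*s^2 + 79*s - 254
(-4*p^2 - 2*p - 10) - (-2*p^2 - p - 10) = -2*p^2 - p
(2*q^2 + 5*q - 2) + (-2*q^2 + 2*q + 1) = 7*q - 1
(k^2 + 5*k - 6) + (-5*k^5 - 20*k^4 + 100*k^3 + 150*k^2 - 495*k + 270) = -5*k^5 - 20*k^4 + 100*k^3 + 151*k^2 - 490*k + 264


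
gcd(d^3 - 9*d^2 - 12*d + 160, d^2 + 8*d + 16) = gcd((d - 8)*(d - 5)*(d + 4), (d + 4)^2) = d + 4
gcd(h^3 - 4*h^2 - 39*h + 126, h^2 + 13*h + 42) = h + 6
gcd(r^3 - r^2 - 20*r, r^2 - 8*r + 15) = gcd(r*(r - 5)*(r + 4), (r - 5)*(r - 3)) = r - 5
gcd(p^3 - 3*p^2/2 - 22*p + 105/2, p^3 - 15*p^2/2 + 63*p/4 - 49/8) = p - 7/2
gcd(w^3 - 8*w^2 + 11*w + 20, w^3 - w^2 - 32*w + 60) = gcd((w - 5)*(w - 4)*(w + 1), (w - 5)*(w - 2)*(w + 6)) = w - 5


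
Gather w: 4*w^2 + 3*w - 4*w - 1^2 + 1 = 4*w^2 - w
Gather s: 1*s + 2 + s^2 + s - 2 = s^2 + 2*s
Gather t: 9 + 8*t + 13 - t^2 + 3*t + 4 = -t^2 + 11*t + 26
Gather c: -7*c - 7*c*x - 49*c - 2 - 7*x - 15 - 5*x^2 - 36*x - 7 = c*(-7*x - 56) - 5*x^2 - 43*x - 24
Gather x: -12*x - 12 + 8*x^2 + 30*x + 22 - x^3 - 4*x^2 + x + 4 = -x^3 + 4*x^2 + 19*x + 14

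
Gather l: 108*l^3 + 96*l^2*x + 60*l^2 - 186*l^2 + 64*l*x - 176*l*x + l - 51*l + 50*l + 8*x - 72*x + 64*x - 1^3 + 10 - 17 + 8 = 108*l^3 + l^2*(96*x - 126) - 112*l*x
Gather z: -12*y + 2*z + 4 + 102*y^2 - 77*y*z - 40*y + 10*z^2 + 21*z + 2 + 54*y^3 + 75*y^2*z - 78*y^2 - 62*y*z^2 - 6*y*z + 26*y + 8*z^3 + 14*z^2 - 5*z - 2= 54*y^3 + 24*y^2 - 26*y + 8*z^3 + z^2*(24 - 62*y) + z*(75*y^2 - 83*y + 18) + 4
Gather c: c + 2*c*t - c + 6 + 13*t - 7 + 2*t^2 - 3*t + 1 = 2*c*t + 2*t^2 + 10*t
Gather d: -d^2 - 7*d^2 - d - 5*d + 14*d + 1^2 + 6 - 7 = -8*d^2 + 8*d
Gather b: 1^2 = 1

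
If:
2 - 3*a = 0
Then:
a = 2/3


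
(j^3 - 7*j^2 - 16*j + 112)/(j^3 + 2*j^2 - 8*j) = (j^2 - 11*j + 28)/(j*(j - 2))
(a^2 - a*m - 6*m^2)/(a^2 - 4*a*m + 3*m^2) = (a + 2*m)/(a - m)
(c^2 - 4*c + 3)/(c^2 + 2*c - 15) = (c - 1)/(c + 5)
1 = 1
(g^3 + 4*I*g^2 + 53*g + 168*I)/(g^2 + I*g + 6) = (g^2 + I*g + 56)/(g - 2*I)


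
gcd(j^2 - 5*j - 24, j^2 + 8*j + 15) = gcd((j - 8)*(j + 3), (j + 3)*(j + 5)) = j + 3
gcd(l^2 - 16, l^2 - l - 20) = l + 4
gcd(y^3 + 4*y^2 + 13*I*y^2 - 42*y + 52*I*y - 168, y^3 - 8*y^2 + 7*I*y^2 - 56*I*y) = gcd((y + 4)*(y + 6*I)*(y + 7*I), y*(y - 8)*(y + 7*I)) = y + 7*I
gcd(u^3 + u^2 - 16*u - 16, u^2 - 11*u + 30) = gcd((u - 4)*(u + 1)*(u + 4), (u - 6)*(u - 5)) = 1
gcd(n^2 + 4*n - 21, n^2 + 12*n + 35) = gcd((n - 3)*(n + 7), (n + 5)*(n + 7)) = n + 7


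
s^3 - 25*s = s*(s - 5)*(s + 5)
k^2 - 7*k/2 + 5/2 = (k - 5/2)*(k - 1)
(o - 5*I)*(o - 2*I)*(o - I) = o^3 - 8*I*o^2 - 17*o + 10*I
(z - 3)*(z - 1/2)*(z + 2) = z^3 - 3*z^2/2 - 11*z/2 + 3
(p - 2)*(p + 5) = p^2 + 3*p - 10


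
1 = 1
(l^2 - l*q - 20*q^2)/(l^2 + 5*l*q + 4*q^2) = (l - 5*q)/(l + q)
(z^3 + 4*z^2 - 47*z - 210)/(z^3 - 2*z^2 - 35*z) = (z + 6)/z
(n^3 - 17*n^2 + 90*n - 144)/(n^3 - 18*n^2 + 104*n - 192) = (n - 3)/(n - 4)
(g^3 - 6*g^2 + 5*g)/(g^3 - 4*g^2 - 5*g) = (g - 1)/(g + 1)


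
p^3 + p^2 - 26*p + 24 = (p - 4)*(p - 1)*(p + 6)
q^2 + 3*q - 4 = (q - 1)*(q + 4)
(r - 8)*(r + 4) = r^2 - 4*r - 32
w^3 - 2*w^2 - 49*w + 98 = (w - 7)*(w - 2)*(w + 7)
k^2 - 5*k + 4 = (k - 4)*(k - 1)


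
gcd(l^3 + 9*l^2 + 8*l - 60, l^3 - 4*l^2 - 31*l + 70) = l^2 + 3*l - 10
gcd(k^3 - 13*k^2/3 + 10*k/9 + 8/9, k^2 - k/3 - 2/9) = k^2 - k/3 - 2/9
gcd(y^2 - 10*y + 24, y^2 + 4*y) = 1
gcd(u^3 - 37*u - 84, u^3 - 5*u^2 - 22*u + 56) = u^2 - 3*u - 28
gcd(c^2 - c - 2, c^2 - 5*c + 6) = c - 2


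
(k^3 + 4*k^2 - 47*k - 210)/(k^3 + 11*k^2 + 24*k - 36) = (k^2 - 2*k - 35)/(k^2 + 5*k - 6)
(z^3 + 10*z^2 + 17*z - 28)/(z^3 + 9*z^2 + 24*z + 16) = (z^2 + 6*z - 7)/(z^2 + 5*z + 4)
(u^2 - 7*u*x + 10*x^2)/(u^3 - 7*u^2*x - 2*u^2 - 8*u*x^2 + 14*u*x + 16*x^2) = (u^2 - 7*u*x + 10*x^2)/(u^3 - 7*u^2*x - 2*u^2 - 8*u*x^2 + 14*u*x + 16*x^2)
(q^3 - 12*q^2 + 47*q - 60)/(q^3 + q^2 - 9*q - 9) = (q^2 - 9*q + 20)/(q^2 + 4*q + 3)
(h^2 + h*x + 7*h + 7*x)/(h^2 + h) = (h^2 + h*x + 7*h + 7*x)/(h*(h + 1))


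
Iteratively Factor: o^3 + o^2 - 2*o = (o + 2)*(o^2 - o) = (o - 1)*(o + 2)*(o)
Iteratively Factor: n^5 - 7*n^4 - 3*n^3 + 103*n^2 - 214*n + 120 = (n - 2)*(n^4 - 5*n^3 - 13*n^2 + 77*n - 60) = (n - 2)*(n - 1)*(n^3 - 4*n^2 - 17*n + 60) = (n - 5)*(n - 2)*(n - 1)*(n^2 + n - 12) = (n - 5)*(n - 2)*(n - 1)*(n + 4)*(n - 3)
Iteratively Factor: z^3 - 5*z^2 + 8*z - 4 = (z - 2)*(z^2 - 3*z + 2) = (z - 2)^2*(z - 1)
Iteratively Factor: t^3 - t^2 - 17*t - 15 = (t + 3)*(t^2 - 4*t - 5) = (t + 1)*(t + 3)*(t - 5)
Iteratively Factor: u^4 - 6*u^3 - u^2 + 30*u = (u)*(u^3 - 6*u^2 - u + 30) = u*(u - 3)*(u^2 - 3*u - 10) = u*(u - 5)*(u - 3)*(u + 2)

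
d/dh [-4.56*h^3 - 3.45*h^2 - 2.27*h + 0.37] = -13.68*h^2 - 6.9*h - 2.27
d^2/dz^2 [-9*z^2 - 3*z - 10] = -18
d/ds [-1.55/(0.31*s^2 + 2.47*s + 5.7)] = (0.961*s + 3.8285)/(0.31*s^2 + 2.47*s + 5.7)^2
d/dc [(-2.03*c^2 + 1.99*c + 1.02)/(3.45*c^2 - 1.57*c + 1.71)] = (-3.6784*c^2 - 13.9806*c + 5.0043)/(11.9025*c^4 - 10.833*c^3 + 14.2639*c^2 - 5.3694*c + 2.9241)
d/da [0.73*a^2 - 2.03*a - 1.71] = 1.46*a - 2.03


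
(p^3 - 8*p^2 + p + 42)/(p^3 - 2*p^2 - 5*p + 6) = (p - 7)/(p - 1)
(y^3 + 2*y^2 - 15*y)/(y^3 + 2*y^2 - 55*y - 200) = y*(y - 3)/(y^2 - 3*y - 40)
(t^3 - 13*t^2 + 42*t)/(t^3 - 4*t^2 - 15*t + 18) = t*(t - 7)/(t^2 + 2*t - 3)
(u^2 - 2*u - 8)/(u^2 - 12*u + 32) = (u + 2)/(u - 8)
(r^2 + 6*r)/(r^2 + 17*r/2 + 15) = 2*r/(2*r + 5)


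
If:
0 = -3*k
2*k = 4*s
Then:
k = 0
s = 0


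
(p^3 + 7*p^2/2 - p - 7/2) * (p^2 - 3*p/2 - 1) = p^5 + 2*p^4 - 29*p^3/4 - 11*p^2/2 + 25*p/4 + 7/2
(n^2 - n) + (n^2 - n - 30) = 2*n^2 - 2*n - 30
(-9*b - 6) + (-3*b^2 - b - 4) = -3*b^2 - 10*b - 10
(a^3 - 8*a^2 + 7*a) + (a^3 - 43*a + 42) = 2*a^3 - 8*a^2 - 36*a + 42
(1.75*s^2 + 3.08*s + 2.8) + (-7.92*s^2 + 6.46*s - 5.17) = -6.17*s^2 + 9.54*s - 2.37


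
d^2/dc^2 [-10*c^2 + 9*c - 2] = -20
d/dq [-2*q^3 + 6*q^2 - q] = -6*q^2 + 12*q - 1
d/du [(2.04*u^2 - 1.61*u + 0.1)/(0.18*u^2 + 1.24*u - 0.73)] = (2.8194*u^2 - 3.0144*u + 1.0513)/(0.0324*u^4 + 0.4464*u^3 + 1.2748*u^2 - 1.8104*u + 0.5329)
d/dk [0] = 0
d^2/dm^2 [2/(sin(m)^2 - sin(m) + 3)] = 2*(-4*sin(m)^4 + 3*sin(m)^3 + 17*sin(m)^2 - 9*sin(m) - 4)/(sin(m)^2 - sin(m) + 3)^3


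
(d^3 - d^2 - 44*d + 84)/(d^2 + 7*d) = d - 8 + 12/d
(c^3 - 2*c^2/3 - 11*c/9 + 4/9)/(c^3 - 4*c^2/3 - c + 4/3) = (c - 1/3)/(c - 1)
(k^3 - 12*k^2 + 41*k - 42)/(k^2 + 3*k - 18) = (k^2 - 9*k + 14)/(k + 6)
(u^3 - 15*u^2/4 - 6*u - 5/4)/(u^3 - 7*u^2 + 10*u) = (4*u^2 + 5*u + 1)/(4*u*(u - 2))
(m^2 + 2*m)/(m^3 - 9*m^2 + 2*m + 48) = m/(m^2 - 11*m + 24)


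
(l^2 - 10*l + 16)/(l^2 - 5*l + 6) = (l - 8)/(l - 3)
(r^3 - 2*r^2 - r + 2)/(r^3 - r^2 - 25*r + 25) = (r^2 - r - 2)/(r^2 - 25)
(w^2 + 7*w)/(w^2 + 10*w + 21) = w/(w + 3)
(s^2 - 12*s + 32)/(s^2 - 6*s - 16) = (s - 4)/(s + 2)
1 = 1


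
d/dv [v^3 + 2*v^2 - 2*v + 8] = 3*v^2 + 4*v - 2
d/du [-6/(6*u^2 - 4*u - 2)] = 6*(3*u - 1)/(-3*u^2 + 2*u + 1)^2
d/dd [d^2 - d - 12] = 2*d - 1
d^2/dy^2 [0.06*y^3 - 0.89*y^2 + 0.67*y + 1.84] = 0.36*y - 1.78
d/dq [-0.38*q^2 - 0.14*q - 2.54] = -0.76*q - 0.14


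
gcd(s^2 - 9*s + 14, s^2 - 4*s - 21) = s - 7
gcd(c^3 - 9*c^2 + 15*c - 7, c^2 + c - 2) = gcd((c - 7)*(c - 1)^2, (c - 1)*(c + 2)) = c - 1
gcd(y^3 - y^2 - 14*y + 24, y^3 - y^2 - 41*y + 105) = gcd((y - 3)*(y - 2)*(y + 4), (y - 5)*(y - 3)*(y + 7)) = y - 3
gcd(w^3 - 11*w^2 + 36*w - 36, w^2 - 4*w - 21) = 1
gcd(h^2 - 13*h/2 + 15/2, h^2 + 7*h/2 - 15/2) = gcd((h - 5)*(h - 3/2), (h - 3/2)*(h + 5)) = h - 3/2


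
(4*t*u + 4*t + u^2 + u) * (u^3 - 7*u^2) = 4*t*u^4 - 24*t*u^3 - 28*t*u^2 + u^5 - 6*u^4 - 7*u^3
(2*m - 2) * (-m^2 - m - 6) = -2*m^3 - 10*m + 12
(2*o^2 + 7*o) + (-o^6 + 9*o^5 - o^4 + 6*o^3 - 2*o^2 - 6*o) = -o^6 + 9*o^5 - o^4 + 6*o^3 + o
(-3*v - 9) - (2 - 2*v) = -v - 11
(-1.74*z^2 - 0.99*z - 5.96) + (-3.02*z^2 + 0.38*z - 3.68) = -4.76*z^2 - 0.61*z - 9.64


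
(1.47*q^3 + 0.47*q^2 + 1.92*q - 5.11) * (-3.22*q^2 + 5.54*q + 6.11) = -4.7334*q^5 + 6.6304*q^4 + 5.4031*q^3 + 29.9627*q^2 - 16.5782*q - 31.2221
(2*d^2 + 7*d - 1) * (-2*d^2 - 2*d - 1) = -4*d^4 - 18*d^3 - 14*d^2 - 5*d + 1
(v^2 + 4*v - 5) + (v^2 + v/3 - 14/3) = 2*v^2 + 13*v/3 - 29/3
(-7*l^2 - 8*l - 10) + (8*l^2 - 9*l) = l^2 - 17*l - 10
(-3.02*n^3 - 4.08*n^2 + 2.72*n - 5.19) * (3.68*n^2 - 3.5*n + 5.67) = -11.1136*n^5 - 4.4444*n^4 + 7.1662*n^3 - 51.7528*n^2 + 33.5874*n - 29.4273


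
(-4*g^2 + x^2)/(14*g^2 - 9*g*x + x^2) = (2*g + x)/(-7*g + x)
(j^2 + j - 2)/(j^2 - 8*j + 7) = (j + 2)/(j - 7)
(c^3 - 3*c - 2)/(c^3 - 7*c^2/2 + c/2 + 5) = 2*(c + 1)/(2*c - 5)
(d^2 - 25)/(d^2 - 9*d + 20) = (d + 5)/(d - 4)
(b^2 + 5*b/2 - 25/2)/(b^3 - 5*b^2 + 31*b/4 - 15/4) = 2*(b + 5)/(2*b^2 - 5*b + 3)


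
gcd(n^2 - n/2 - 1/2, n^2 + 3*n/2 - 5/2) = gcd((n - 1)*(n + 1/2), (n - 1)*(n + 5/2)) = n - 1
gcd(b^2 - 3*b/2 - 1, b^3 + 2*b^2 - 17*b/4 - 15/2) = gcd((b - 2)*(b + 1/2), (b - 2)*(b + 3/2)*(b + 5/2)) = b - 2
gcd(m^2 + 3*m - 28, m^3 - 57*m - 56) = m + 7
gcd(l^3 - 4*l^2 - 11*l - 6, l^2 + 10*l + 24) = 1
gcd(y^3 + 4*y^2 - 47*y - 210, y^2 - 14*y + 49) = y - 7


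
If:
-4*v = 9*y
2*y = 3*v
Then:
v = 0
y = 0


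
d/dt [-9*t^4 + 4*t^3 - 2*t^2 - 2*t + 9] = -36*t^3 + 12*t^2 - 4*t - 2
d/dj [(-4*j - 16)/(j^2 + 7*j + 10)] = 4*(j^2 + 8*j + 18)/(j^4 + 14*j^3 + 69*j^2 + 140*j + 100)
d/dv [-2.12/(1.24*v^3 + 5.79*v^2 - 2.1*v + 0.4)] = (7.8864*v^2 + 24.5496*v - 4.452)/(1.24*v^3 + 5.79*v^2 - 2.1*v + 0.4)^2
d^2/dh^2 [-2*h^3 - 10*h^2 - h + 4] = -12*h - 20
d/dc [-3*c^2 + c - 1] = 1 - 6*c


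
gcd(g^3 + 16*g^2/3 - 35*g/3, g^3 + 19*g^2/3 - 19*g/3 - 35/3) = g^2 + 16*g/3 - 35/3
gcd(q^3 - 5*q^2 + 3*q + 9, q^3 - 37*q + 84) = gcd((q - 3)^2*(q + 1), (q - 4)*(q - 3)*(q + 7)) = q - 3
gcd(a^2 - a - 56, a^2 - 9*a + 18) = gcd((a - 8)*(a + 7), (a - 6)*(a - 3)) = 1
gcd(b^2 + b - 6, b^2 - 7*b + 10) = b - 2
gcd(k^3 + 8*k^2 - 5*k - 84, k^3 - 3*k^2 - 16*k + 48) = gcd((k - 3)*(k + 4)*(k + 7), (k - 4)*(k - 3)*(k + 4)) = k^2 + k - 12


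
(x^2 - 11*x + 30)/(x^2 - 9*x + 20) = (x - 6)/(x - 4)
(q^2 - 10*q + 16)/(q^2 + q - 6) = (q - 8)/(q + 3)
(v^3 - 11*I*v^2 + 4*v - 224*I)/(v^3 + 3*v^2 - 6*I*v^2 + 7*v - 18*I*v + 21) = (v^2 - 4*I*v + 32)/(v^2 + v*(3 + I) + 3*I)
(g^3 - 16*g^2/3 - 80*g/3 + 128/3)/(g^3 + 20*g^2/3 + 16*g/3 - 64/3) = (g - 8)/(g + 4)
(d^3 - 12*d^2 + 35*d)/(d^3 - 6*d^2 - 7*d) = (d - 5)/(d + 1)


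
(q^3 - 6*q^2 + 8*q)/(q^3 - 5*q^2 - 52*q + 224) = q*(q - 2)/(q^2 - q - 56)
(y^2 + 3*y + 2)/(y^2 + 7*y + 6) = (y + 2)/(y + 6)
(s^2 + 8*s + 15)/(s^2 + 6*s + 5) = (s + 3)/(s + 1)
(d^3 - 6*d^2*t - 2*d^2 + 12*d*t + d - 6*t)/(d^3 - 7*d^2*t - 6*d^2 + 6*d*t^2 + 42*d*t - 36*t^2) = (-d^2 + 2*d - 1)/(-d^2 + d*t + 6*d - 6*t)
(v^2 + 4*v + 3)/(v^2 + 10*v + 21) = (v + 1)/(v + 7)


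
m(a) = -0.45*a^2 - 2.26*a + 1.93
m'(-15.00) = 11.24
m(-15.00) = -65.42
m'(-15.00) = 11.24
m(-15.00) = -65.42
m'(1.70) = -3.79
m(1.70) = -3.21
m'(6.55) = -8.16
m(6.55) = -32.18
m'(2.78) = -4.76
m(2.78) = -7.83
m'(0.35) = -2.58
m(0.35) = 1.08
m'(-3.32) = 0.73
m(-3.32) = 4.47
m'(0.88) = -3.05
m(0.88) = -0.41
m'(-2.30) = -0.19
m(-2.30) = 4.75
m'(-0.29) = -2.00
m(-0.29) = 2.55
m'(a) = -0.9*a - 2.26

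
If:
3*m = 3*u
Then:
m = u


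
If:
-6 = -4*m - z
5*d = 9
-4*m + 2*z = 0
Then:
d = 9/5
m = 1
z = 2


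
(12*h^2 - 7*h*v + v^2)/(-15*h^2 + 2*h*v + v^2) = (-4*h + v)/(5*h + v)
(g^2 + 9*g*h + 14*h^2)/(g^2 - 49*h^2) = (g + 2*h)/(g - 7*h)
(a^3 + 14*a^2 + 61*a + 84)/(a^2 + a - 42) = (a^2 + 7*a + 12)/(a - 6)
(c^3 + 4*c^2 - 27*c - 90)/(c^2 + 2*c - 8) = (c^3 + 4*c^2 - 27*c - 90)/(c^2 + 2*c - 8)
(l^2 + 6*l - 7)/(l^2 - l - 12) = (-l^2 - 6*l + 7)/(-l^2 + l + 12)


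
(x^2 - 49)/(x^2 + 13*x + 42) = (x - 7)/(x + 6)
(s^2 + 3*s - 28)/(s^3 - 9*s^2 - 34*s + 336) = (s^2 + 3*s - 28)/(s^3 - 9*s^2 - 34*s + 336)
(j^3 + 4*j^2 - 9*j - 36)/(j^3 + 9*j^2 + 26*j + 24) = (j - 3)/(j + 2)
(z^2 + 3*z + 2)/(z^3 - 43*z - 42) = (z + 2)/(z^2 - z - 42)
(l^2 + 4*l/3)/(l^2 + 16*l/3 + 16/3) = l/(l + 4)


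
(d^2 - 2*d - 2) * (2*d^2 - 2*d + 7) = 2*d^4 - 6*d^3 + 7*d^2 - 10*d - 14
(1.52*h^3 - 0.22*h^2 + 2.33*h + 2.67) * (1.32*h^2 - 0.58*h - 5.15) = 2.0064*h^5 - 1.172*h^4 - 4.6248*h^3 + 3.306*h^2 - 13.5481*h - 13.7505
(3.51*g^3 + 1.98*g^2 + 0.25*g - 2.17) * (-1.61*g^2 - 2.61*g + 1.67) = -5.6511*g^5 - 12.3489*g^4 + 0.291399999999999*g^3 + 6.1478*g^2 + 6.0812*g - 3.6239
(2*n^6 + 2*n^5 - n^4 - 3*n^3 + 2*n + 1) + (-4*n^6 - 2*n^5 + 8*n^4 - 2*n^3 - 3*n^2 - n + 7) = -2*n^6 + 7*n^4 - 5*n^3 - 3*n^2 + n + 8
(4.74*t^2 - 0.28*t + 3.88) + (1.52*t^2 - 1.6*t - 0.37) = 6.26*t^2 - 1.88*t + 3.51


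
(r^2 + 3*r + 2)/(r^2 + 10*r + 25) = (r^2 + 3*r + 2)/(r^2 + 10*r + 25)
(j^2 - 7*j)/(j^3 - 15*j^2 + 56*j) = 1/(j - 8)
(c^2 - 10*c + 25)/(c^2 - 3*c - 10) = (c - 5)/(c + 2)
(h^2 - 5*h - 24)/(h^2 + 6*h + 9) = (h - 8)/(h + 3)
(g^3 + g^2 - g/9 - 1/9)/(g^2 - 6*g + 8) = (g^3 + g^2 - g/9 - 1/9)/(g^2 - 6*g + 8)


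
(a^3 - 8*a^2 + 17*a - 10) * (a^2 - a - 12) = a^5 - 9*a^4 + 13*a^3 + 69*a^2 - 194*a + 120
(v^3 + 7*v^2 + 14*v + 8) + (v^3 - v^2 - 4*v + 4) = 2*v^3 + 6*v^2 + 10*v + 12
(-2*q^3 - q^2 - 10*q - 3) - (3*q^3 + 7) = -5*q^3 - q^2 - 10*q - 10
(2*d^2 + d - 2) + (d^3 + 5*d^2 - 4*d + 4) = d^3 + 7*d^2 - 3*d + 2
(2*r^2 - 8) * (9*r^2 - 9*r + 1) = 18*r^4 - 18*r^3 - 70*r^2 + 72*r - 8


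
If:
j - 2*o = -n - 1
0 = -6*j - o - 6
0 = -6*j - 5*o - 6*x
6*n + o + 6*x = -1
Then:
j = -53/60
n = -91/60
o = -7/10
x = 22/15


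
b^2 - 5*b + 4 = (b - 4)*(b - 1)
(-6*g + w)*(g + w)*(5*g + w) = -30*g^3 - 31*g^2*w + w^3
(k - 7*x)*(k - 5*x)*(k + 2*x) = k^3 - 10*k^2*x + 11*k*x^2 + 70*x^3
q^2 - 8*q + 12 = (q - 6)*(q - 2)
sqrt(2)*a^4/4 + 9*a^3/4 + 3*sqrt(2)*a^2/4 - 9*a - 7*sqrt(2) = (a/2 + 1)*(a - 2)*(a + 7*sqrt(2)/2)*(sqrt(2)*a/2 + 1)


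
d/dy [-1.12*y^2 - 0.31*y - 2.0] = -2.24*y - 0.31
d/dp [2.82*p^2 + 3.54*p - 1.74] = 5.64*p + 3.54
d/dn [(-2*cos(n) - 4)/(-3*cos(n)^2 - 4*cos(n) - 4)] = 2*(3*cos(n)^2 + 12*cos(n) + 4)*sin(n)/(-3*sin(n)^2 + 4*cos(n) + 7)^2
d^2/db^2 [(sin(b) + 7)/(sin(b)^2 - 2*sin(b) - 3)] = (-sin(b)^4 - 29*sin(b)^3 + 55*sin(b)^2 - 119*sin(b) + 86)/((sin(b) - 3)^3*(sin(b) + 1)^2)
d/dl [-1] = 0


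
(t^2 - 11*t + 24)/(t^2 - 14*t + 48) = (t - 3)/(t - 6)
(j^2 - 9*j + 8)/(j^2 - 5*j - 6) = (-j^2 + 9*j - 8)/(-j^2 + 5*j + 6)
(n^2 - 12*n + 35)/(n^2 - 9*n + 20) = (n - 7)/(n - 4)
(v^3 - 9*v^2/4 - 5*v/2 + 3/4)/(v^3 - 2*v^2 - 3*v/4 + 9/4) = (4*v^2 - 13*v + 3)/(4*v^2 - 12*v + 9)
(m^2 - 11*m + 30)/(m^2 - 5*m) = (m - 6)/m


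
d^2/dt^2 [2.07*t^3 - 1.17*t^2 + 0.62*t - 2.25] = 12.42*t - 2.34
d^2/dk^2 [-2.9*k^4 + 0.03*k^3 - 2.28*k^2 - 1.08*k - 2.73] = -34.8*k^2 + 0.18*k - 4.56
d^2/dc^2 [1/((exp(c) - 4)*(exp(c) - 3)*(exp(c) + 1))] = (9*exp(5*c) - 66*exp(4*c) + 154*exp(3*c) - 198*exp(2*c) + 313*exp(c) - 60)*exp(c)/(exp(9*c) - 18*exp(8*c) + 123*exp(7*c) - 360*exp(6*c) + 183*exp(5*c) + 1206*exp(4*c) - 1603*exp(3*c) - 1692*exp(2*c) + 2160*exp(c) + 1728)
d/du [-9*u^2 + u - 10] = 1 - 18*u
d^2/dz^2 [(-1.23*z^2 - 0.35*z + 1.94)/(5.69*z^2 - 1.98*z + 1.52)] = (5.6843418860808e-14*z^4 - 50.378122*z^3 + 440.685948*z^2 - 112.976088*z - 26.136496)/(184.220009*z^6 - 192.314034*z^5 + 214.556244*z^4 - 110.510136*z^3 + 57.315552*z^2 - 13.723776*z + 3.511808)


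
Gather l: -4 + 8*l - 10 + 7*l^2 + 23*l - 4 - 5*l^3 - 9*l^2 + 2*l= -5*l^3 - 2*l^2 + 33*l - 18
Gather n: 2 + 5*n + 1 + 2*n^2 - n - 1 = 2*n^2 + 4*n + 2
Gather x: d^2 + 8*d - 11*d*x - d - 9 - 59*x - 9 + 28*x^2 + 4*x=d^2 + 7*d + 28*x^2 + x*(-11*d - 55) - 18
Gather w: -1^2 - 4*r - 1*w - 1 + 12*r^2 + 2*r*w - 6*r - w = 12*r^2 - 10*r + w*(2*r - 2) - 2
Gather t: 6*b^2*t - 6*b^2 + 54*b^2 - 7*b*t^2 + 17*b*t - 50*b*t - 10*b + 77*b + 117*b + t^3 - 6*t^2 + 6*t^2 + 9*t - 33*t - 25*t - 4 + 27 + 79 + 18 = 48*b^2 - 7*b*t^2 + 184*b + t^3 + t*(6*b^2 - 33*b - 49) + 120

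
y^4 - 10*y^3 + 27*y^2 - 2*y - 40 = (y - 5)*(y - 4)*(y - 2)*(y + 1)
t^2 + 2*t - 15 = (t - 3)*(t + 5)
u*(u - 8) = u^2 - 8*u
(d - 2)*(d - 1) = d^2 - 3*d + 2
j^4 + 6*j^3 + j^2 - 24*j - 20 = (j - 2)*(j + 1)*(j + 2)*(j + 5)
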